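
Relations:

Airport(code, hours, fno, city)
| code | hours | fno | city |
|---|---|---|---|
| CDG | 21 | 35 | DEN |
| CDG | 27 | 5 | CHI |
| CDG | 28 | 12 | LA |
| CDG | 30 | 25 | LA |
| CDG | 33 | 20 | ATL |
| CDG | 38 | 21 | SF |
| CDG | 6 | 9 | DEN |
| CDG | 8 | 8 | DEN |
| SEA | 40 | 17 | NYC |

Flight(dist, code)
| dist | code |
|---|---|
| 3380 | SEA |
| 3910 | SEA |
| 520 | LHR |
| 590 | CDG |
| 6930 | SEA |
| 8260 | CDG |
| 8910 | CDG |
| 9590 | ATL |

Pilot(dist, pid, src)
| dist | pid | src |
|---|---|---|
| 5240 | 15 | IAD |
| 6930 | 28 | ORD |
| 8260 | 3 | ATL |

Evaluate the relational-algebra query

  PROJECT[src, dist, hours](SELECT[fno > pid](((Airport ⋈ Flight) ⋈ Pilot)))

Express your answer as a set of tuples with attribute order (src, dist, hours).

Natural join on code: {(CDG, 21, 35, DEN, 590), (CDG, 21, 35, DEN, 8260), (CDG, 21, 35, DEN, 8910), (CDG, 27, 5, CHI, 590), (CDG, 27, 5, CHI, 8260), (CDG, 27, 5, CHI, 8910), (CDG, 28, 12, LA, 590), (CDG, 28, 12, LA, 8260), (CDG, 28, 12, LA, 8910), (CDG, 30, 25, LA, 590), (CDG, 30, 25, LA, 8260), (CDG, 30, 25, LA, 8910), (CDG, 33, 20, ATL, 590), (CDG, 33, 20, ATL, 8260), (CDG, 33, 20, ATL, 8910), (CDG, 38, 21, SF, 590), (CDG, 38, 21, SF, 8260), (CDG, 38, 21, SF, 8910), (CDG, 6, 9, DEN, 590), (CDG, 6, 9, DEN, 8260), (CDG, 6, 9, DEN, 8910), (CDG, 8, 8, DEN, 590), (CDG, 8, 8, DEN, 8260), (CDG, 8, 8, DEN, 8910), (SEA, 40, 17, NYC, 3380), (SEA, 40, 17, NYC, 3910), (SEA, 40, 17, NYC, 6930)}
Natural join on dist: {(CDG, 21, 35, DEN, 8260, 3, ATL), (CDG, 27, 5, CHI, 8260, 3, ATL), (CDG, 28, 12, LA, 8260, 3, ATL), (CDG, 30, 25, LA, 8260, 3, ATL), (CDG, 33, 20, ATL, 8260, 3, ATL), (CDG, 38, 21, SF, 8260, 3, ATL), (CDG, 6, 9, DEN, 8260, 3, ATL), (CDG, 8, 8, DEN, 8260, 3, ATL), (SEA, 40, 17, NYC, 6930, 28, ORD)}
Filtering on fno > pid leaves {(CDG, 21, 35, DEN, 8260, 3, ATL), (CDG, 27, 5, CHI, 8260, 3, ATL), (CDG, 28, 12, LA, 8260, 3, ATL), (CDG, 30, 25, LA, 8260, 3, ATL), (CDG, 33, 20, ATL, 8260, 3, ATL), (CDG, 38, 21, SF, 8260, 3, ATL), (CDG, 6, 9, DEN, 8260, 3, ATL), (CDG, 8, 8, DEN, 8260, 3, ATL)}.
π[src, dist, hours]: project onto (src, dist, hours) → {(ATL, 8260, 21), (ATL, 8260, 27), (ATL, 8260, 28), (ATL, 8260, 30), (ATL, 8260, 33), (ATL, 8260, 38), (ATL, 8260, 6), (ATL, 8260, 8)}

{(ATL, 8260, 21), (ATL, 8260, 27), (ATL, 8260, 28), (ATL, 8260, 30), (ATL, 8260, 33), (ATL, 8260, 38), (ATL, 8260, 6), (ATL, 8260, 8)}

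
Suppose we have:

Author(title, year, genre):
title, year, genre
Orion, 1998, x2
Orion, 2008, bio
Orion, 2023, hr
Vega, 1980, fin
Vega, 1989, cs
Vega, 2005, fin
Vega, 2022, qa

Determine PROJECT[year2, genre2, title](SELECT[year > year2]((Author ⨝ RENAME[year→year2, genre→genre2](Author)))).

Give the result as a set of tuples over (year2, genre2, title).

{(1980, fin, Vega), (1989, cs, Vega), (1998, x2, Orion), (2005, fin, Vega), (2008, bio, Orion)}

ρ[year→year2, genre→genre2]: schema becomes (title, year2, genre2); tuples unchanged.
Author ⋈ RENAME[year→year2, genre→genre2](Author) (natural join on title): {(Orion, 1998, x2, 1998, x2), (Orion, 1998, x2, 2008, bio), (Orion, 1998, x2, 2023, hr), (Orion, 2008, bio, 1998, x2), (Orion, 2008, bio, 2008, bio), (Orion, 2008, bio, 2023, hr), (Orion, 2023, hr, 1998, x2), (Orion, 2023, hr, 2008, bio), (Orion, 2023, hr, 2023, hr), (Vega, 1980, fin, 1980, fin), (Vega, 1980, fin, 1989, cs), (Vega, 1980, fin, 2005, fin), (Vega, 1980, fin, 2022, qa), (Vega, 1989, cs, 1980, fin), (Vega, 1989, cs, 1989, cs), (Vega, 1989, cs, 2005, fin), (Vega, 1989, cs, 2022, qa), (Vega, 2005, fin, 1980, fin), (Vega, 2005, fin, 1989, cs), (Vega, 2005, fin, 2005, fin), (Vega, 2005, fin, 2022, qa), (Vega, 2022, qa, 1980, fin), (Vega, 2022, qa, 1989, cs), (Vega, 2022, qa, 2005, fin), (Vega, 2022, qa, 2022, qa)}
σ[year > year2]: keep tuples satisfying year > year2 → {(Orion, 2008, bio, 1998, x2), (Orion, 2023, hr, 1998, x2), (Orion, 2023, hr, 2008, bio), (Vega, 1989, cs, 1980, fin), (Vega, 2005, fin, 1980, fin), (Vega, 2005, fin, 1989, cs), (Vega, 2022, qa, 1980, fin), (Vega, 2022, qa, 1989, cs), (Vega, 2022, qa, 2005, fin)}
π_{year2, genre2, title} gives {(1980, fin, Vega), (1989, cs, Vega), (1998, x2, Orion), (2005, fin, Vega), (2008, bio, Orion)} (4 duplicate(s) eliminated).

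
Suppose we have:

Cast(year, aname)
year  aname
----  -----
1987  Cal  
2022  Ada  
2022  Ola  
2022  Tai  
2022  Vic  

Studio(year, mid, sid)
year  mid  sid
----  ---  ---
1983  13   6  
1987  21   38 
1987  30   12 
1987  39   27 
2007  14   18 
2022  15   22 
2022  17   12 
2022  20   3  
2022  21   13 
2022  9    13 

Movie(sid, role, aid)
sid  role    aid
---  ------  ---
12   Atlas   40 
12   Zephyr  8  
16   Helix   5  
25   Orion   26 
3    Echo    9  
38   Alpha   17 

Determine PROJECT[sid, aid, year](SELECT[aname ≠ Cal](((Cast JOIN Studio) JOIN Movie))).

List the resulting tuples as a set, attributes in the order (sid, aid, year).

Cast ⋈ Studio (natural join on year): {(1987, Cal, 21, 38), (1987, Cal, 30, 12), (1987, Cal, 39, 27), (2022, Ada, 15, 22), (2022, Ada, 17, 12), (2022, Ada, 20, 3), (2022, Ada, 21, 13), (2022, Ada, 9, 13), (2022, Ola, 15, 22), (2022, Ola, 17, 12), (2022, Ola, 20, 3), (2022, Ola, 21, 13), (2022, Ola, 9, 13), (2022, Tai, 15, 22), (2022, Tai, 17, 12), (2022, Tai, 20, 3), (2022, Tai, 21, 13), (2022, Tai, 9, 13), (2022, Vic, 15, 22), (2022, Vic, 17, 12), (2022, Vic, 20, 3), (2022, Vic, 21, 13), (2022, Vic, 9, 13)}
(Cast JOIN Studio) ⋈ Movie (natural join on sid): {(1987, Cal, 21, 38, Alpha, 17), (1987, Cal, 30, 12, Atlas, 40), (1987, Cal, 30, 12, Zephyr, 8), (2022, Ada, 17, 12, Atlas, 40), (2022, Ada, 17, 12, Zephyr, 8), (2022, Ada, 20, 3, Echo, 9), (2022, Ola, 17, 12, Atlas, 40), (2022, Ola, 17, 12, Zephyr, 8), (2022, Ola, 20, 3, Echo, 9), (2022, Tai, 17, 12, Atlas, 40), (2022, Tai, 17, 12, Zephyr, 8), (2022, Tai, 20, 3, Echo, 9), (2022, Vic, 17, 12, Atlas, 40), (2022, Vic, 17, 12, Zephyr, 8), (2022, Vic, 20, 3, Echo, 9)}
Apply σ_{aname ≠ Cal}; surviving tuples: {(2022, Ada, 17, 12, Atlas, 40), (2022, Ada, 17, 12, Zephyr, 8), (2022, Ada, 20, 3, Echo, 9), (2022, Ola, 17, 12, Atlas, 40), (2022, Ola, 17, 12, Zephyr, 8), (2022, Ola, 20, 3, Echo, 9), (2022, Tai, 17, 12, Atlas, 40), (2022, Tai, 17, 12, Zephyr, 8), (2022, Tai, 20, 3, Echo, 9), (2022, Vic, 17, 12, Atlas, 40), (2022, Vic, 17, 12, Zephyr, 8), (2022, Vic, 20, 3, Echo, 9)}
π_{sid, aid, year} gives {(12, 40, 2022), (12, 8, 2022), (3, 9, 2022)} (9 duplicate(s) eliminated).

{(12, 40, 2022), (12, 8, 2022), (3, 9, 2022)}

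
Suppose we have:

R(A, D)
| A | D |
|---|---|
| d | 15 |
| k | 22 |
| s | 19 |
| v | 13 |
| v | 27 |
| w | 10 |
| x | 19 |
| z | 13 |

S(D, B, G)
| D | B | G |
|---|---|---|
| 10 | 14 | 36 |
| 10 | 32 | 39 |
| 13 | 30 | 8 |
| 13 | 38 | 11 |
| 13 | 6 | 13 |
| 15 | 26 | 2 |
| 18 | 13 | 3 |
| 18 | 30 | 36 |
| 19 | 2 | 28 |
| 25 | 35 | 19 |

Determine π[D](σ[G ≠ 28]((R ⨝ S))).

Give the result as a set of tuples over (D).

{10, 13, 15}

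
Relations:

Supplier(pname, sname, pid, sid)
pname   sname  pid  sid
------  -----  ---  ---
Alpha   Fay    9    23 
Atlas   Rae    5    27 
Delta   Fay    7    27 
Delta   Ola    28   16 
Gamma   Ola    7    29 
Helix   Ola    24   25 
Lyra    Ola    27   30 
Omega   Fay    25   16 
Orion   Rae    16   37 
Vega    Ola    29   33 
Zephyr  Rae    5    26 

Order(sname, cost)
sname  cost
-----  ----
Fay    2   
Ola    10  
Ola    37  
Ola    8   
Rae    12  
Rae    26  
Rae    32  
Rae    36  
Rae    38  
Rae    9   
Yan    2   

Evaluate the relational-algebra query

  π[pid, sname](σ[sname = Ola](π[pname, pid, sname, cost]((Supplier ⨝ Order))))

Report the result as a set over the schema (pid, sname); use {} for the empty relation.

{(24, Ola), (27, Ola), (28, Ola), (29, Ola), (7, Ola)}

Natural join on sname: {(Alpha, Fay, 9, 23, 2), (Atlas, Rae, 5, 27, 12), (Atlas, Rae, 5, 27, 26), (Atlas, Rae, 5, 27, 32), (Atlas, Rae, 5, 27, 36), (Atlas, Rae, 5, 27, 38), (Atlas, Rae, 5, 27, 9), (Delta, Fay, 7, 27, 2), (Delta, Ola, 28, 16, 10), (Delta, Ola, 28, 16, 37), (Delta, Ola, 28, 16, 8), (Gamma, Ola, 7, 29, 10), (Gamma, Ola, 7, 29, 37), (Gamma, Ola, 7, 29, 8), (Helix, Ola, 24, 25, 10), (Helix, Ola, 24, 25, 37), (Helix, Ola, 24, 25, 8), (Lyra, Ola, 27, 30, 10), (Lyra, Ola, 27, 30, 37), (Lyra, Ola, 27, 30, 8), (Omega, Fay, 25, 16, 2), (Orion, Rae, 16, 37, 12), (Orion, Rae, 16, 37, 26), (Orion, Rae, 16, 37, 32), (Orion, Rae, 16, 37, 36), (Orion, Rae, 16, 37, 38), (Orion, Rae, 16, 37, 9), (Vega, Ola, 29, 33, 10), (Vega, Ola, 29, 33, 37), (Vega, Ola, 29, 33, 8), (Zephyr, Rae, 5, 26, 12), (Zephyr, Rae, 5, 26, 26), (Zephyr, Rae, 5, 26, 32), (Zephyr, Rae, 5, 26, 36), (Zephyr, Rae, 5, 26, 38), (Zephyr, Rae, 5, 26, 9)}
Keep only column(s) pname, pid, sname, cost: {(Alpha, 9, Fay, 2), (Atlas, 5, Rae, 12), (Atlas, 5, Rae, 26), (Atlas, 5, Rae, 32), (Atlas, 5, Rae, 36), (Atlas, 5, Rae, 38), (Atlas, 5, Rae, 9), (Delta, 28, Ola, 10), (Delta, 28, Ola, 37), (Delta, 28, Ola, 8), (Delta, 7, Fay, 2), (Gamma, 7, Ola, 10), (Gamma, 7, Ola, 37), (Gamma, 7, Ola, 8), (Helix, 24, Ola, 10), (Helix, 24, Ola, 37), (Helix, 24, Ola, 8), (Lyra, 27, Ola, 10), (Lyra, 27, Ola, 37), (Lyra, 27, Ola, 8), (Omega, 25, Fay, 2), (Orion, 16, Rae, 12), (Orion, 16, Rae, 26), (Orion, 16, Rae, 32), (Orion, 16, Rae, 36), (Orion, 16, Rae, 38), (Orion, 16, Rae, 9), (Vega, 29, Ola, 10), (Vega, 29, Ola, 37), (Vega, 29, Ola, 8), (Zephyr, 5, Rae, 12), (Zephyr, 5, Rae, 26), (Zephyr, 5, Rae, 32), (Zephyr, 5, Rae, 36), (Zephyr, 5, Rae, 38), (Zephyr, 5, Rae, 9)}
σ[sname = Ola]: keep tuples satisfying sname = Ola → {(Delta, 28, Ola, 10), (Delta, 28, Ola, 37), (Delta, 28, Ola, 8), (Gamma, 7, Ola, 10), (Gamma, 7, Ola, 37), (Gamma, 7, Ola, 8), (Helix, 24, Ola, 10), (Helix, 24, Ola, 37), (Helix, 24, Ola, 8), (Lyra, 27, Ola, 10), (Lyra, 27, Ola, 37), (Lyra, 27, Ola, 8), (Vega, 29, Ola, 10), (Vega, 29, Ola, 37), (Vega, 29, Ola, 8)}
Keep only column(s) pid, sname (10 duplicate(s) eliminated): {(24, Ola), (27, Ola), (28, Ola), (29, Ola), (7, Ola)}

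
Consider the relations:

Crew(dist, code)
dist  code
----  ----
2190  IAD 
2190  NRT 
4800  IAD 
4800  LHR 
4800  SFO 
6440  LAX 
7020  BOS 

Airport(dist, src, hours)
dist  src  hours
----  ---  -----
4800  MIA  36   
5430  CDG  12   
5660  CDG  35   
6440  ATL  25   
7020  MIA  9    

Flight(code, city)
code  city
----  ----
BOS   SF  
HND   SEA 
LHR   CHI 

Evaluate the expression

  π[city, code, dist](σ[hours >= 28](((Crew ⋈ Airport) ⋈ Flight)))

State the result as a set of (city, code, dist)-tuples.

{(CHI, LHR, 4800)}

Natural join on dist: {(4800, IAD, MIA, 36), (4800, LHR, MIA, 36), (4800, SFO, MIA, 36), (6440, LAX, ATL, 25), (7020, BOS, MIA, 9)}
Natural join on code: {(4800, LHR, MIA, 36, CHI), (7020, BOS, MIA, 9, SF)}
Apply σ_{hours >= 28}; surviving tuples: {(4800, LHR, MIA, 36, CHI)}
Keep only column(s) city, code, dist: {(CHI, LHR, 4800)}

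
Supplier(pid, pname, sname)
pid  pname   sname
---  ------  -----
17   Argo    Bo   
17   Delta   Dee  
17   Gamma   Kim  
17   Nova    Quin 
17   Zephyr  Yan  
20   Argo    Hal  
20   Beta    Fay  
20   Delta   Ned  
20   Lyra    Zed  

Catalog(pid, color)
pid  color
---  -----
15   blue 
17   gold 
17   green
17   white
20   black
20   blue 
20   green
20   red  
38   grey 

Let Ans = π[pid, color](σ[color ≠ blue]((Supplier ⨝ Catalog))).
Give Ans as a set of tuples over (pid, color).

{(17, gold), (17, green), (17, white), (20, black), (20, green), (20, red)}

Natural join on pid: {(17, Argo, Bo, gold), (17, Argo, Bo, green), (17, Argo, Bo, white), (17, Delta, Dee, gold), (17, Delta, Dee, green), (17, Delta, Dee, white), (17, Gamma, Kim, gold), (17, Gamma, Kim, green), (17, Gamma, Kim, white), (17, Nova, Quin, gold), (17, Nova, Quin, green), (17, Nova, Quin, white), (17, Zephyr, Yan, gold), (17, Zephyr, Yan, green), (17, Zephyr, Yan, white), (20, Argo, Hal, black), (20, Argo, Hal, blue), (20, Argo, Hal, green), (20, Argo, Hal, red), (20, Beta, Fay, black), (20, Beta, Fay, blue), (20, Beta, Fay, green), (20, Beta, Fay, red), (20, Delta, Ned, black), (20, Delta, Ned, blue), (20, Delta, Ned, green), (20, Delta, Ned, red), (20, Lyra, Zed, black), (20, Lyra, Zed, blue), (20, Lyra, Zed, green), (20, Lyra, Zed, red)}
Selection color ≠ blue: {(17, Argo, Bo, gold), (17, Argo, Bo, green), (17, Argo, Bo, white), (17, Delta, Dee, gold), (17, Delta, Dee, green), (17, Delta, Dee, white), (17, Gamma, Kim, gold), (17, Gamma, Kim, green), (17, Gamma, Kim, white), (17, Nova, Quin, gold), (17, Nova, Quin, green), (17, Nova, Quin, white), (17, Zephyr, Yan, gold), (17, Zephyr, Yan, green), (17, Zephyr, Yan, white), (20, Argo, Hal, black), (20, Argo, Hal, green), (20, Argo, Hal, red), (20, Beta, Fay, black), (20, Beta, Fay, green), (20, Beta, Fay, red), (20, Delta, Ned, black), (20, Delta, Ned, green), (20, Delta, Ned, red), (20, Lyra, Zed, black), (20, Lyra, Zed, green), (20, Lyra, Zed, red)}
Keep only column(s) pid, color (21 duplicate(s) eliminated): {(17, gold), (17, green), (17, white), (20, black), (20, green), (20, red)}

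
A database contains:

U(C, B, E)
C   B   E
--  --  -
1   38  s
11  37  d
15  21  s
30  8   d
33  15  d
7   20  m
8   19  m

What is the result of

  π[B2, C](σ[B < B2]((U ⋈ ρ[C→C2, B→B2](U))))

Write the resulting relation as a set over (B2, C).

{(15, 30), (20, 8), (37, 30), (37, 33), (38, 15)}

ρ[C→C2, B→B2]: schema becomes (C2, B2, E); tuples unchanged.
Joining U and ρ[C→C2, B→B2](U) on E yields {(1, 38, s, 1, 38), (1, 38, s, 15, 21), (11, 37, d, 11, 37), (11, 37, d, 30, 8), (11, 37, d, 33, 15), (15, 21, s, 1, 38), (15, 21, s, 15, 21), (30, 8, d, 11, 37), (30, 8, d, 30, 8), (30, 8, d, 33, 15), (33, 15, d, 11, 37), (33, 15, d, 30, 8), (33, 15, d, 33, 15), (7, 20, m, 7, 20), (7, 20, m, 8, 19), (8, 19, m, 7, 20), (8, 19, m, 8, 19)}.
Selection B < B2: {(15, 21, s, 1, 38), (30, 8, d, 11, 37), (30, 8, d, 33, 15), (33, 15, d, 11, 37), (8, 19, m, 7, 20)}
Projecting to B2, C: {(15, 30), (20, 8), (37, 30), (37, 33), (38, 15)}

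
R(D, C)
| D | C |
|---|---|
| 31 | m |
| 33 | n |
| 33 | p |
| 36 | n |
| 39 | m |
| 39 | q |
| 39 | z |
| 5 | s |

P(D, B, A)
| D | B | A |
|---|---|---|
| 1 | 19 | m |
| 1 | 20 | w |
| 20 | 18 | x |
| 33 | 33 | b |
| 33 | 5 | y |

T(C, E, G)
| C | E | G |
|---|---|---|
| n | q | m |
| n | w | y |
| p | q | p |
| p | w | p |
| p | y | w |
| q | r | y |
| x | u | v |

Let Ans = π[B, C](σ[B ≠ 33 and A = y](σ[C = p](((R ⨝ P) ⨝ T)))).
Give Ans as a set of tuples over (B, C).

{(5, p)}

Natural join on D: {(33, n, 33, b), (33, n, 5, y), (33, p, 33, b), (33, p, 5, y)}
Natural join on C: {(33, n, 33, b, q, m), (33, n, 33, b, w, y), (33, n, 5, y, q, m), (33, n, 5, y, w, y), (33, p, 33, b, q, p), (33, p, 33, b, w, p), (33, p, 33, b, y, w), (33, p, 5, y, q, p), (33, p, 5, y, w, p), (33, p, 5, y, y, w)}
Selection C = p: {(33, p, 33, b, q, p), (33, p, 33, b, w, p), (33, p, 33, b, y, w), (33, p, 5, y, q, p), (33, p, 5, y, w, p), (33, p, 5, y, y, w)}
Selection B ≠ 33 and A = y: {(33, p, 5, y, q, p), (33, p, 5, y, w, p), (33, p, 5, y, y, w)}
π[B, C]: project onto (B, C) (2 duplicate(s) eliminated) → {(5, p)}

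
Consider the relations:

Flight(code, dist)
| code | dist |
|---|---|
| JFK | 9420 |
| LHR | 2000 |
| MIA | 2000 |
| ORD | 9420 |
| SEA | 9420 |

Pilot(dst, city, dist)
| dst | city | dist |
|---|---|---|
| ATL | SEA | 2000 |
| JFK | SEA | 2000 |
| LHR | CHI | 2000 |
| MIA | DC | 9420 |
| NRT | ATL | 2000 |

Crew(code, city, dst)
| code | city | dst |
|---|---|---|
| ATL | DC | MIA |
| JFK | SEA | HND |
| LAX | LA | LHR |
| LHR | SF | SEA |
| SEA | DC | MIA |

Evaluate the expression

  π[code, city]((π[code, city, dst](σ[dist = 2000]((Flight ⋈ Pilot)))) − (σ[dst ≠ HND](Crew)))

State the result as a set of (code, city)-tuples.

{(LHR, ATL), (LHR, CHI), (LHR, SEA), (MIA, ATL), (MIA, CHI), (MIA, SEA)}

Natural join on dist: {(JFK, 9420, MIA, DC), (LHR, 2000, ATL, SEA), (LHR, 2000, JFK, SEA), (LHR, 2000, LHR, CHI), (LHR, 2000, NRT, ATL), (MIA, 2000, ATL, SEA), (MIA, 2000, JFK, SEA), (MIA, 2000, LHR, CHI), (MIA, 2000, NRT, ATL), (ORD, 9420, MIA, DC), (SEA, 9420, MIA, DC)}
Filtering on dist = 2000 leaves {(LHR, 2000, ATL, SEA), (LHR, 2000, JFK, SEA), (LHR, 2000, LHR, CHI), (LHR, 2000, NRT, ATL), (MIA, 2000, ATL, SEA), (MIA, 2000, JFK, SEA), (MIA, 2000, LHR, CHI), (MIA, 2000, NRT, ATL)}.
π[code, city, dst]: project onto (code, city, dst) → {(LHR, ATL, NRT), (LHR, CHI, LHR), (LHR, SEA, ATL), (LHR, SEA, JFK), (MIA, ATL, NRT), (MIA, CHI, LHR), (MIA, SEA, ATL), (MIA, SEA, JFK)}
Filtering on dst ≠ HND leaves {(ATL, DC, MIA), (LAX, LA, LHR), (LHR, SF, SEA), (SEA, DC, MIA)}.
Set difference of the two operands is {(LHR, ATL, NRT), (LHR, CHI, LHR), (LHR, SEA, ATL), (LHR, SEA, JFK), (MIA, ATL, NRT), (MIA, CHI, LHR), (MIA, SEA, ATL), (MIA, SEA, JFK)}.
π[code, city]: project onto (code, city) (2 duplicate(s) eliminated) → {(LHR, ATL), (LHR, CHI), (LHR, SEA), (MIA, ATL), (MIA, CHI), (MIA, SEA)}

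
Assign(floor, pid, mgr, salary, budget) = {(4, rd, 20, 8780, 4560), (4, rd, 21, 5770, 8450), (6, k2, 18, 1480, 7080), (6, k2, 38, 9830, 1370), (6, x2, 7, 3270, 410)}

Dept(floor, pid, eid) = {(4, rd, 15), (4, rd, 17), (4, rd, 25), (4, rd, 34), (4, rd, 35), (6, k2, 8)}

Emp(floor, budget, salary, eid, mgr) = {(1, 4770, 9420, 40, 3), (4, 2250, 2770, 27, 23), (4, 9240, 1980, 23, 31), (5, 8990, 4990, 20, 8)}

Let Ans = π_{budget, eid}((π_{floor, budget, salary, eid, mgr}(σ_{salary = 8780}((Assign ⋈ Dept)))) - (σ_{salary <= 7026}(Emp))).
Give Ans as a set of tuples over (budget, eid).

Assign ⋈ Dept (natural join on floor, pid): {(4, rd, 20, 8780, 4560, 15), (4, rd, 20, 8780, 4560, 17), (4, rd, 20, 8780, 4560, 25), (4, rd, 20, 8780, 4560, 34), (4, rd, 20, 8780, 4560, 35), (4, rd, 21, 5770, 8450, 15), (4, rd, 21, 5770, 8450, 17), (4, rd, 21, 5770, 8450, 25), (4, rd, 21, 5770, 8450, 34), (4, rd, 21, 5770, 8450, 35), (6, k2, 18, 1480, 7080, 8), (6, k2, 38, 9830, 1370, 8)}
σ[salary = 8780]: keep tuples satisfying salary = 8780 → {(4, rd, 20, 8780, 4560, 15), (4, rd, 20, 8780, 4560, 17), (4, rd, 20, 8780, 4560, 25), (4, rd, 20, 8780, 4560, 34), (4, rd, 20, 8780, 4560, 35)}
π_{floor, budget, salary, eid, mgr} gives {(4, 4560, 8780, 15, 20), (4, 4560, 8780, 17, 20), (4, 4560, 8780, 25, 20), (4, 4560, 8780, 34, 20), (4, 4560, 8780, 35, 20)}.
σ[salary <= 7026]: keep tuples satisfying salary <= 7026 → {(4, 2250, 2770, 27, 23), (4, 9240, 1980, 23, 31), (5, 8990, 4990, 20, 8)}
Taking the difference: {(4, 4560, 8780, 15, 20), (4, 4560, 8780, 17, 20), (4, 4560, 8780, 25, 20), (4, 4560, 8780, 34, 20), (4, 4560, 8780, 35, 20)}
π_{budget, eid} gives {(4560, 15), (4560, 17), (4560, 25), (4560, 34), (4560, 35)}.

{(4560, 15), (4560, 17), (4560, 25), (4560, 34), (4560, 35)}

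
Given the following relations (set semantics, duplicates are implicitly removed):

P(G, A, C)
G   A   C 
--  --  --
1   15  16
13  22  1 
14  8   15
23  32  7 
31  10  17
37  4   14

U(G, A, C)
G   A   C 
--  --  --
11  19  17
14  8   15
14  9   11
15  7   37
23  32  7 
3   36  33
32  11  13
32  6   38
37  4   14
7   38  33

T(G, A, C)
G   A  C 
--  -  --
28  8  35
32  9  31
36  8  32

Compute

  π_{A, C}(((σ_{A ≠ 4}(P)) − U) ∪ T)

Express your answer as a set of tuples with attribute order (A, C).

Filtering on A ≠ 4 leaves {(1, 15, 16), (13, 22, 1), (14, 8, 15), (23, 32, 7), (31, 10, 17)}.
Taking the difference: {(1, 15, 16), (13, 22, 1), (31, 10, 17)}
Taking the union: {(1, 15, 16), (13, 22, 1), (28, 8, 35), (31, 10, 17), (32, 9, 31), (36, 8, 32)}
π_{A, C} gives {(10, 17), (15, 16), (22, 1), (8, 32), (8, 35), (9, 31)}.

{(10, 17), (15, 16), (22, 1), (8, 32), (8, 35), (9, 31)}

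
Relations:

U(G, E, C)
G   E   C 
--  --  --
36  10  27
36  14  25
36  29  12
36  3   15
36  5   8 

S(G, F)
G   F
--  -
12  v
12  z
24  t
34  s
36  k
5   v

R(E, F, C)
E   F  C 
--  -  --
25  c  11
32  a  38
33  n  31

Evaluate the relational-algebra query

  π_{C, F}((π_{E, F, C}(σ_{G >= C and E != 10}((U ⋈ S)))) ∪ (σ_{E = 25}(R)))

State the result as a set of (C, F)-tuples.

{(11, c), (12, k), (15, k), (25, k), (8, k)}

U ⋈ S (natural join on G): {(36, 10, 27, k), (36, 14, 25, k), (36, 29, 12, k), (36, 3, 15, k), (36, 5, 8, k)}
σ[G >= C and E != 10]: keep tuples satisfying G >= C and E != 10 → {(36, 14, 25, k), (36, 29, 12, k), (36, 3, 15, k), (36, 5, 8, k)}
π_{E, F, C} gives {(14, k, 25), (29, k, 12), (3, k, 15), (5, k, 8)}.
σ[E = 25]: keep tuples satisfying E = 25 → {(25, c, 11)}
Union: {(14, k, 25), (29, k, 12), (3, k, 15), (5, k, 8)} with {(25, c, 11)} → {(14, k, 25), (25, c, 11), (29, k, 12), (3, k, 15), (5, k, 8)}
π_{C, F} gives {(11, c), (12, k), (15, k), (25, k), (8, k)}.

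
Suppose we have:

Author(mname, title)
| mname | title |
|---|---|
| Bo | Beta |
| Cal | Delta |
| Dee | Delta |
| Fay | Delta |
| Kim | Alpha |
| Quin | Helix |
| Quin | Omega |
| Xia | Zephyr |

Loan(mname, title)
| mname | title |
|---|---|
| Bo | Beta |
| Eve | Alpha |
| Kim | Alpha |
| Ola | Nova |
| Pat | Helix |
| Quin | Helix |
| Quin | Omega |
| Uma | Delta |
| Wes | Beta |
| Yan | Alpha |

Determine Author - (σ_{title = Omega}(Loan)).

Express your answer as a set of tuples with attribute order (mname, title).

Apply σ_{title = Omega}; surviving tuples: {(Quin, Omega)}
Difference: {(Bo, Beta), (Cal, Delta), (Dee, Delta), (Fay, Delta), (Kim, Alpha), (Quin, Helix), (Quin, Omega), (Xia, Zephyr)} with {(Quin, Omega)} → {(Bo, Beta), (Cal, Delta), (Dee, Delta), (Fay, Delta), (Kim, Alpha), (Quin, Helix), (Xia, Zephyr)}

{(Bo, Beta), (Cal, Delta), (Dee, Delta), (Fay, Delta), (Kim, Alpha), (Quin, Helix), (Xia, Zephyr)}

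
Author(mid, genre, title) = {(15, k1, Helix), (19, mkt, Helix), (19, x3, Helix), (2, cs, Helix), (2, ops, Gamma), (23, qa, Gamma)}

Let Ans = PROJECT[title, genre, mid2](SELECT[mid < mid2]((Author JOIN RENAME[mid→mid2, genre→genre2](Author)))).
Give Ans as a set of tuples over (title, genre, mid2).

{(Gamma, ops, 23), (Helix, cs, 15), (Helix, cs, 19), (Helix, k1, 19)}

ρ[mid→mid2, genre→genre2]: schema becomes (mid2, genre2, title); tuples unchanged.
Author ⋈ RENAME[mid→mid2, genre→genre2](Author) (natural join on title): {(15, k1, Helix, 15, k1), (15, k1, Helix, 19, mkt), (15, k1, Helix, 19, x3), (15, k1, Helix, 2, cs), (19, mkt, Helix, 15, k1), (19, mkt, Helix, 19, mkt), (19, mkt, Helix, 19, x3), (19, mkt, Helix, 2, cs), (19, x3, Helix, 15, k1), (19, x3, Helix, 19, mkt), (19, x3, Helix, 19, x3), (19, x3, Helix, 2, cs), (2, cs, Helix, 15, k1), (2, cs, Helix, 19, mkt), (2, cs, Helix, 19, x3), (2, cs, Helix, 2, cs), (2, ops, Gamma, 2, ops), (2, ops, Gamma, 23, qa), (23, qa, Gamma, 2, ops), (23, qa, Gamma, 23, qa)}
Apply σ_{mid < mid2}; surviving tuples: {(15, k1, Helix, 19, mkt), (15, k1, Helix, 19, x3), (2, cs, Helix, 15, k1), (2, cs, Helix, 19, mkt), (2, cs, Helix, 19, x3), (2, ops, Gamma, 23, qa)}
π[title, genre, mid2]: project onto (title, genre, mid2) (2 duplicate(s) eliminated) → {(Gamma, ops, 23), (Helix, cs, 15), (Helix, cs, 19), (Helix, k1, 19)}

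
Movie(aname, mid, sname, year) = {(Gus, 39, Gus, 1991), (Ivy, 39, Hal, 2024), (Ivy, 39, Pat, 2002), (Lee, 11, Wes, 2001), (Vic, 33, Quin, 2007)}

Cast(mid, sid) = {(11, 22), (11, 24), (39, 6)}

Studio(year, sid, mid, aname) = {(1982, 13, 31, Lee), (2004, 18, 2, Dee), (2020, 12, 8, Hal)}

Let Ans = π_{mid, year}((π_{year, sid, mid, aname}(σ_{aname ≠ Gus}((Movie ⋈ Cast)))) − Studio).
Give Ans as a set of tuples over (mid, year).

Natural join on mid: {(Gus, 39, Gus, 1991, 6), (Ivy, 39, Hal, 2024, 6), (Ivy, 39, Pat, 2002, 6), (Lee, 11, Wes, 2001, 22), (Lee, 11, Wes, 2001, 24)}
σ[aname ≠ Gus]: keep tuples satisfying aname ≠ Gus → {(Ivy, 39, Hal, 2024, 6), (Ivy, 39, Pat, 2002, 6), (Lee, 11, Wes, 2001, 22), (Lee, 11, Wes, 2001, 24)}
π_{year, sid, mid, aname} gives {(2001, 22, 11, Lee), (2001, 24, 11, Lee), (2002, 6, 39, Ivy), (2024, 6, 39, Ivy)}.
Difference: {(2001, 22, 11, Lee), (2001, 24, 11, Lee), (2002, 6, 39, Ivy), (2024, 6, 39, Ivy)} with {(1982, 13, 31, Lee), (2004, 18, 2, Dee), (2020, 12, 8, Hal)} → {(2001, 22, 11, Lee), (2001, 24, 11, Lee), (2002, 6, 39, Ivy), (2024, 6, 39, Ivy)}
π_{mid, year} gives {(11, 2001), (39, 2002), (39, 2024)} (1 duplicate(s) eliminated).

{(11, 2001), (39, 2002), (39, 2024)}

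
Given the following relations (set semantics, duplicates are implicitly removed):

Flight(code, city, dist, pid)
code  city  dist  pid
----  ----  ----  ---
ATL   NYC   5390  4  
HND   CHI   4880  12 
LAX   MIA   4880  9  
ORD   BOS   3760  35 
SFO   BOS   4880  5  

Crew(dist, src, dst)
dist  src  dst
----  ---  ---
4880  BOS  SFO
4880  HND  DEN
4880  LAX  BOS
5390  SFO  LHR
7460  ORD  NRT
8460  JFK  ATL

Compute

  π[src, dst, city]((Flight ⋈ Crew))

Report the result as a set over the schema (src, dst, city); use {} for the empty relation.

{(BOS, SFO, BOS), (BOS, SFO, CHI), (BOS, SFO, MIA), (HND, DEN, BOS), (HND, DEN, CHI), (HND, DEN, MIA), (LAX, BOS, BOS), (LAX, BOS, CHI), (LAX, BOS, MIA), (SFO, LHR, NYC)}

Flight ⋈ Crew (natural join on dist): {(ATL, NYC, 5390, 4, SFO, LHR), (HND, CHI, 4880, 12, BOS, SFO), (HND, CHI, 4880, 12, HND, DEN), (HND, CHI, 4880, 12, LAX, BOS), (LAX, MIA, 4880, 9, BOS, SFO), (LAX, MIA, 4880, 9, HND, DEN), (LAX, MIA, 4880, 9, LAX, BOS), (SFO, BOS, 4880, 5, BOS, SFO), (SFO, BOS, 4880, 5, HND, DEN), (SFO, BOS, 4880, 5, LAX, BOS)}
π[src, dst, city]: project onto (src, dst, city) → {(BOS, SFO, BOS), (BOS, SFO, CHI), (BOS, SFO, MIA), (HND, DEN, BOS), (HND, DEN, CHI), (HND, DEN, MIA), (LAX, BOS, BOS), (LAX, BOS, CHI), (LAX, BOS, MIA), (SFO, LHR, NYC)}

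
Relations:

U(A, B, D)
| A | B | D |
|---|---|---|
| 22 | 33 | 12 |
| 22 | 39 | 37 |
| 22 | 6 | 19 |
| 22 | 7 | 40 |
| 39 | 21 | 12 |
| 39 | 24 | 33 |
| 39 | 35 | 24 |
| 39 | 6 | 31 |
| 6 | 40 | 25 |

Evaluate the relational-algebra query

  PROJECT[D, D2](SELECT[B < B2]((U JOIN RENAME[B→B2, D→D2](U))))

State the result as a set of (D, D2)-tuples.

ρ[B→B2, D→D2]: schema becomes (A, B2, D2); tuples unchanged.
Natural join on A: {(22, 33, 12, 33, 12), (22, 33, 12, 39, 37), (22, 33, 12, 6, 19), (22, 33, 12, 7, 40), (22, 39, 37, 33, 12), (22, 39, 37, 39, 37), (22, 39, 37, 6, 19), (22, 39, 37, 7, 40), (22, 6, 19, 33, 12), (22, 6, 19, 39, 37), (22, 6, 19, 6, 19), (22, 6, 19, 7, 40), (22, 7, 40, 33, 12), (22, 7, 40, 39, 37), (22, 7, 40, 6, 19), (22, 7, 40, 7, 40), (39, 21, 12, 21, 12), (39, 21, 12, 24, 33), (39, 21, 12, 35, 24), (39, 21, 12, 6, 31), (39, 24, 33, 21, 12), (39, 24, 33, 24, 33), (39, 24, 33, 35, 24), (39, 24, 33, 6, 31), (39, 35, 24, 21, 12), (39, 35, 24, 24, 33), (39, 35, 24, 35, 24), (39, 35, 24, 6, 31), (39, 6, 31, 21, 12), (39, 6, 31, 24, 33), (39, 6, 31, 35, 24), (39, 6, 31, 6, 31), (6, 40, 25, 40, 25)}
Apply σ_{B < B2}; surviving tuples: {(22, 33, 12, 39, 37), (22, 6, 19, 33, 12), (22, 6, 19, 39, 37), (22, 6, 19, 7, 40), (22, 7, 40, 33, 12), (22, 7, 40, 39, 37), (39, 21, 12, 24, 33), (39, 21, 12, 35, 24), (39, 24, 33, 35, 24), (39, 6, 31, 21, 12), (39, 6, 31, 24, 33), (39, 6, 31, 35, 24)}
π[D, D2]: project onto (D, D2) → {(12, 24), (12, 33), (12, 37), (19, 12), (19, 37), (19, 40), (31, 12), (31, 24), (31, 33), (33, 24), (40, 12), (40, 37)}

{(12, 24), (12, 33), (12, 37), (19, 12), (19, 37), (19, 40), (31, 12), (31, 24), (31, 33), (33, 24), (40, 12), (40, 37)}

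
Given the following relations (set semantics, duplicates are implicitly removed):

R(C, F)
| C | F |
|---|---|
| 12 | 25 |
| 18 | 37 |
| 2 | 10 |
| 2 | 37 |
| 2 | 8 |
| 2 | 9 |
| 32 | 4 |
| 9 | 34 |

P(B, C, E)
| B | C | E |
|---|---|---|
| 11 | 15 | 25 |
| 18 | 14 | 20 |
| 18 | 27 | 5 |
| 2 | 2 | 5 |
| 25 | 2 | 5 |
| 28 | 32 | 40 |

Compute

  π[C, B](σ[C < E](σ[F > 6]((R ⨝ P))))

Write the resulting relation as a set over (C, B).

Joining R and P on C yields {(2, 10, 2, 5), (2, 10, 25, 5), (2, 37, 2, 5), (2, 37, 25, 5), (2, 8, 2, 5), (2, 8, 25, 5), (2, 9, 2, 5), (2, 9, 25, 5), (32, 4, 28, 40)}.
Apply σ_{F > 6}; surviving tuples: {(2, 10, 2, 5), (2, 10, 25, 5), (2, 37, 2, 5), (2, 37, 25, 5), (2, 8, 2, 5), (2, 8, 25, 5), (2, 9, 2, 5), (2, 9, 25, 5)}
Apply σ_{C < E}; surviving tuples: {(2, 10, 2, 5), (2, 10, 25, 5), (2, 37, 2, 5), (2, 37, 25, 5), (2, 8, 2, 5), (2, 8, 25, 5), (2, 9, 2, 5), (2, 9, 25, 5)}
Projecting to C, B (6 duplicate(s) eliminated): {(2, 2), (2, 25)}

{(2, 2), (2, 25)}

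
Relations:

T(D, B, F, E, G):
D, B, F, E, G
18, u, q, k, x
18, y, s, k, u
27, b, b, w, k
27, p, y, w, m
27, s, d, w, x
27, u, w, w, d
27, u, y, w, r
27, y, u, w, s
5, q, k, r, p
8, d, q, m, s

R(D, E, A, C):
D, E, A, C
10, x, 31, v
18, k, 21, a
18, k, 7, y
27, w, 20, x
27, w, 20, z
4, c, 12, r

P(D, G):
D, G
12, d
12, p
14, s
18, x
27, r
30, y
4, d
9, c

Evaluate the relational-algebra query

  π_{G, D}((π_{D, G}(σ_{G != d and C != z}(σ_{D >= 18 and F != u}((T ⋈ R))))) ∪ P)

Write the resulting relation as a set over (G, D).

{(c, 9), (d, 12), (d, 4), (k, 27), (m, 27), (p, 12), (r, 27), (s, 14), (u, 18), (x, 18), (x, 27), (y, 30)}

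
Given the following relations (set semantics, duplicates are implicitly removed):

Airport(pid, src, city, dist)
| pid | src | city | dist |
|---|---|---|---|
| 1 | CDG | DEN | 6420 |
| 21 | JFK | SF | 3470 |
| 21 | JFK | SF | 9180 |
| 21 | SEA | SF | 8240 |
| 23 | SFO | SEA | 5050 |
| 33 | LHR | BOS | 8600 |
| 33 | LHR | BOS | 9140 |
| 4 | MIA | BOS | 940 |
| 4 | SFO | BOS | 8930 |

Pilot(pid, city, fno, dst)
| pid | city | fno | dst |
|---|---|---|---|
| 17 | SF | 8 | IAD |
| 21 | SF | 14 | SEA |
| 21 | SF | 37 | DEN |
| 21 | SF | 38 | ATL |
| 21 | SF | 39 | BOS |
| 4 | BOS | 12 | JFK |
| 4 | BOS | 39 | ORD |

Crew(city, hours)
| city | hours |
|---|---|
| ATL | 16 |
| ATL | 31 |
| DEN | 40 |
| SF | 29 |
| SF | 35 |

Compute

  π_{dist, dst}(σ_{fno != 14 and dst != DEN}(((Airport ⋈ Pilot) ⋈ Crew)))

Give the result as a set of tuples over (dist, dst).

{(3470, ATL), (3470, BOS), (8240, ATL), (8240, BOS), (9180, ATL), (9180, BOS)}

Joining Airport and Pilot on pid, city yields {(21, JFK, SF, 3470, 14, SEA), (21, JFK, SF, 3470, 37, DEN), (21, JFK, SF, 3470, 38, ATL), (21, JFK, SF, 3470, 39, BOS), (21, JFK, SF, 9180, 14, SEA), (21, JFK, SF, 9180, 37, DEN), (21, JFK, SF, 9180, 38, ATL), (21, JFK, SF, 9180, 39, BOS), (21, SEA, SF, 8240, 14, SEA), (21, SEA, SF, 8240, 37, DEN), (21, SEA, SF, 8240, 38, ATL), (21, SEA, SF, 8240, 39, BOS), (4, MIA, BOS, 940, 12, JFK), (4, MIA, BOS, 940, 39, ORD), (4, SFO, BOS, 8930, 12, JFK), (4, SFO, BOS, 8930, 39, ORD)}.
Joining (Airport ⋈ Pilot) and Crew on city yields {(21, JFK, SF, 3470, 14, SEA, 29), (21, JFK, SF, 3470, 14, SEA, 35), (21, JFK, SF, 3470, 37, DEN, 29), (21, JFK, SF, 3470, 37, DEN, 35), (21, JFK, SF, 3470, 38, ATL, 29), (21, JFK, SF, 3470, 38, ATL, 35), (21, JFK, SF, 3470, 39, BOS, 29), (21, JFK, SF, 3470, 39, BOS, 35), (21, JFK, SF, 9180, 14, SEA, 29), (21, JFK, SF, 9180, 14, SEA, 35), (21, JFK, SF, 9180, 37, DEN, 29), (21, JFK, SF, 9180, 37, DEN, 35), (21, JFK, SF, 9180, 38, ATL, 29), (21, JFK, SF, 9180, 38, ATL, 35), (21, JFK, SF, 9180, 39, BOS, 29), (21, JFK, SF, 9180, 39, BOS, 35), (21, SEA, SF, 8240, 14, SEA, 29), (21, SEA, SF, 8240, 14, SEA, 35), (21, SEA, SF, 8240, 37, DEN, 29), (21, SEA, SF, 8240, 37, DEN, 35), (21, SEA, SF, 8240, 38, ATL, 29), (21, SEA, SF, 8240, 38, ATL, 35), (21, SEA, SF, 8240, 39, BOS, 29), (21, SEA, SF, 8240, 39, BOS, 35)}.
Filtering on fno != 14 and dst != DEN leaves {(21, JFK, SF, 3470, 38, ATL, 29), (21, JFK, SF, 3470, 38, ATL, 35), (21, JFK, SF, 3470, 39, BOS, 29), (21, JFK, SF, 3470, 39, BOS, 35), (21, JFK, SF, 9180, 38, ATL, 29), (21, JFK, SF, 9180, 38, ATL, 35), (21, JFK, SF, 9180, 39, BOS, 29), (21, JFK, SF, 9180, 39, BOS, 35), (21, SEA, SF, 8240, 38, ATL, 29), (21, SEA, SF, 8240, 38, ATL, 35), (21, SEA, SF, 8240, 39, BOS, 29), (21, SEA, SF, 8240, 39, BOS, 35)}.
Projecting to dist, dst (6 duplicate(s) eliminated): {(3470, ATL), (3470, BOS), (8240, ATL), (8240, BOS), (9180, ATL), (9180, BOS)}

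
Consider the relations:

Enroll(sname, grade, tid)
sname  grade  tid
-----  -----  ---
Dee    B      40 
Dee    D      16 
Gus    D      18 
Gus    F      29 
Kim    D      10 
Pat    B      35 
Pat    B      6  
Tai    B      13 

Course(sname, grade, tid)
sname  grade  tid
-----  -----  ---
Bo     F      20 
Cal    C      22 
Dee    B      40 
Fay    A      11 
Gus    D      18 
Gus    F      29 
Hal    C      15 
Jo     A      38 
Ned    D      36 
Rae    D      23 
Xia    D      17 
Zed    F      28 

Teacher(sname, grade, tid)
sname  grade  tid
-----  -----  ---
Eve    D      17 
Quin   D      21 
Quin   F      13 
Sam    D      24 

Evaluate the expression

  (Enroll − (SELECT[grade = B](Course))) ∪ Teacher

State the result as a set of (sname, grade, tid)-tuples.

{(Dee, D, 16), (Eve, D, 17), (Gus, D, 18), (Gus, F, 29), (Kim, D, 10), (Pat, B, 35), (Pat, B, 6), (Quin, D, 21), (Quin, F, 13), (Sam, D, 24), (Tai, B, 13)}

σ[grade = B]: keep tuples satisfying grade = B → {(Dee, B, 40)}
Difference: {(Dee, B, 40), (Dee, D, 16), (Gus, D, 18), (Gus, F, 29), (Kim, D, 10), (Pat, B, 35), (Pat, B, 6), (Tai, B, 13)} with {(Dee, B, 40)} → {(Dee, D, 16), (Gus, D, 18), (Gus, F, 29), (Kim, D, 10), (Pat, B, 35), (Pat, B, 6), (Tai, B, 13)}
Union: {(Dee, D, 16), (Gus, D, 18), (Gus, F, 29), (Kim, D, 10), (Pat, B, 35), (Pat, B, 6), (Tai, B, 13)} with {(Eve, D, 17), (Quin, D, 21), (Quin, F, 13), (Sam, D, 24)} → {(Dee, D, 16), (Eve, D, 17), (Gus, D, 18), (Gus, F, 29), (Kim, D, 10), (Pat, B, 35), (Pat, B, 6), (Quin, D, 21), (Quin, F, 13), (Sam, D, 24), (Tai, B, 13)}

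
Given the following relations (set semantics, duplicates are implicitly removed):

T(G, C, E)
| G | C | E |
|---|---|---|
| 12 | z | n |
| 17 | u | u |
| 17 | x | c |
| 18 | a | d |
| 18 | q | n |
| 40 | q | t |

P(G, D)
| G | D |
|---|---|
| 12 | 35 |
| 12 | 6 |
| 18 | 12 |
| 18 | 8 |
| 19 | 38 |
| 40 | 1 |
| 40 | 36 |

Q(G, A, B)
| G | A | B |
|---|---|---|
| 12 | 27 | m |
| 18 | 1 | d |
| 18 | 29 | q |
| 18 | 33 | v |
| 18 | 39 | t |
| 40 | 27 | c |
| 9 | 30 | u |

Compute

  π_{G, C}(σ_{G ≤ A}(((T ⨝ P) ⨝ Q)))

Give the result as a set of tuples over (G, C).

{(12, z), (18, a), (18, q)}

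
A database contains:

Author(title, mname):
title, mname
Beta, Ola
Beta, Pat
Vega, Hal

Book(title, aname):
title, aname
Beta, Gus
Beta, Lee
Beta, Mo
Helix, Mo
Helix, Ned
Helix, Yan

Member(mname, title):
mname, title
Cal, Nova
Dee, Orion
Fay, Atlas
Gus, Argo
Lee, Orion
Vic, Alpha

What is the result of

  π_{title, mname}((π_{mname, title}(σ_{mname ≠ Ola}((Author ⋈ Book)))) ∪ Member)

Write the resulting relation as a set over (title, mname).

{(Alpha, Vic), (Argo, Gus), (Atlas, Fay), (Beta, Pat), (Nova, Cal), (Orion, Dee), (Orion, Lee)}

Author ⋈ Book (natural join on title): {(Beta, Ola, Gus), (Beta, Ola, Lee), (Beta, Ola, Mo), (Beta, Pat, Gus), (Beta, Pat, Lee), (Beta, Pat, Mo)}
Filtering on mname ≠ Ola leaves {(Beta, Pat, Gus), (Beta, Pat, Lee), (Beta, Pat, Mo)}.
Projecting to mname, title (2 duplicate(s) eliminated): {(Pat, Beta)}
Taking the union: {(Cal, Nova), (Dee, Orion), (Fay, Atlas), (Gus, Argo), (Lee, Orion), (Pat, Beta), (Vic, Alpha)}
Projecting to title, mname: {(Alpha, Vic), (Argo, Gus), (Atlas, Fay), (Beta, Pat), (Nova, Cal), (Orion, Dee), (Orion, Lee)}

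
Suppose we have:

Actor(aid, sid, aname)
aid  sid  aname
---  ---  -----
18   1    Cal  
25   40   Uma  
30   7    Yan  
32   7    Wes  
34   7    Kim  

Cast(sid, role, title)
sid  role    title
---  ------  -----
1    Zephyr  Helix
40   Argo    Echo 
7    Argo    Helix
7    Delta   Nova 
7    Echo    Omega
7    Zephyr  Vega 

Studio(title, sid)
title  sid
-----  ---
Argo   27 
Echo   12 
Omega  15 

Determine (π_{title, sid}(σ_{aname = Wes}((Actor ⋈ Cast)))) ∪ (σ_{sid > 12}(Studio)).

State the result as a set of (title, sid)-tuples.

{(Argo, 27), (Helix, 7), (Nova, 7), (Omega, 15), (Omega, 7), (Vega, 7)}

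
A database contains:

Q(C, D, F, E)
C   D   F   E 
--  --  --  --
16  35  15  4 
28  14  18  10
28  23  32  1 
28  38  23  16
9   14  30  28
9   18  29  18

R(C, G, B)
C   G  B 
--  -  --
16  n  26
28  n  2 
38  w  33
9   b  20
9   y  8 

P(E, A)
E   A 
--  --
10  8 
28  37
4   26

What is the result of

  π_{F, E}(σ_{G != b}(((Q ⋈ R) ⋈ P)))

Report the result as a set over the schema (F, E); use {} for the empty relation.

{(15, 4), (18, 10), (30, 28)}

Natural join on C: {(16, 35, 15, 4, n, 26), (28, 14, 18, 10, n, 2), (28, 23, 32, 1, n, 2), (28, 38, 23, 16, n, 2), (9, 14, 30, 28, b, 20), (9, 14, 30, 28, y, 8), (9, 18, 29, 18, b, 20), (9, 18, 29, 18, y, 8)}
Natural join on E: {(16, 35, 15, 4, n, 26, 26), (28, 14, 18, 10, n, 2, 8), (9, 14, 30, 28, b, 20, 37), (9, 14, 30, 28, y, 8, 37)}
Filtering on G != b leaves {(16, 35, 15, 4, n, 26, 26), (28, 14, 18, 10, n, 2, 8), (9, 14, 30, 28, y, 8, 37)}.
Projecting to F, E: {(15, 4), (18, 10), (30, 28)}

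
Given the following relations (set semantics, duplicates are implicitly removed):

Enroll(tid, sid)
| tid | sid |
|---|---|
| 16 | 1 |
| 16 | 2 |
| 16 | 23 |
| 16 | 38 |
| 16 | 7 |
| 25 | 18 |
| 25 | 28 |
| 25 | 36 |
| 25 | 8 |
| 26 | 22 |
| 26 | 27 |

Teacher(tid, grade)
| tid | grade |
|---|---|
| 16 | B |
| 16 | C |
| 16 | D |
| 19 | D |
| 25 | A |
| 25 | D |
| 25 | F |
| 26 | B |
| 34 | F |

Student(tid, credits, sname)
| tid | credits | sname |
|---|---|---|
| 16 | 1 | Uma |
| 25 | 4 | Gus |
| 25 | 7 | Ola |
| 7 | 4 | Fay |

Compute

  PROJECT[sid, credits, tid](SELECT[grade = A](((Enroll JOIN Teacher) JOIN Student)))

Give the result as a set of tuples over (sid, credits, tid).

{(18, 4, 25), (18, 7, 25), (28, 4, 25), (28, 7, 25), (36, 4, 25), (36, 7, 25), (8, 4, 25), (8, 7, 25)}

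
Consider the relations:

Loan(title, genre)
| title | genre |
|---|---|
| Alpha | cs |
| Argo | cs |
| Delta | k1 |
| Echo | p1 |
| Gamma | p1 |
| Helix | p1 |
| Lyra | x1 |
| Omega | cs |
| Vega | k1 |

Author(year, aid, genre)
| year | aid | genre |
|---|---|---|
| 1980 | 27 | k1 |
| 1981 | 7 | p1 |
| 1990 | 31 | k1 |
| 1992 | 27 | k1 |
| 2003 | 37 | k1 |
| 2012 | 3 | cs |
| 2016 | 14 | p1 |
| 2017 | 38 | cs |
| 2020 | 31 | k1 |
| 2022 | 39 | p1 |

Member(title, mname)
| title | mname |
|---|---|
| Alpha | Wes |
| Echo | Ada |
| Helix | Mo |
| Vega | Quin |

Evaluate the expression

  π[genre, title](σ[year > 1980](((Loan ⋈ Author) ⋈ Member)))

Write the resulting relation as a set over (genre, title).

{(cs, Alpha), (k1, Vega), (p1, Echo), (p1, Helix)}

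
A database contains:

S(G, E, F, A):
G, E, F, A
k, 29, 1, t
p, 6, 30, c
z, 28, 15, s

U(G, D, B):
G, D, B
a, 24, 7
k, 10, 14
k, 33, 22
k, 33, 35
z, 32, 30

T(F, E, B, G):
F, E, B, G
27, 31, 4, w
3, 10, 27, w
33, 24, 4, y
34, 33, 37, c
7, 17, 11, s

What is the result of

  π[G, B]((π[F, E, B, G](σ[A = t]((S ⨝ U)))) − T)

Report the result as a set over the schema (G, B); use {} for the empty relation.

{(k, 14), (k, 22), (k, 35)}

Natural join on G: {(k, 29, 1, t, 10, 14), (k, 29, 1, t, 33, 22), (k, 29, 1, t, 33, 35), (z, 28, 15, s, 32, 30)}
Apply σ_{A = t}; surviving tuples: {(k, 29, 1, t, 10, 14), (k, 29, 1, t, 33, 22), (k, 29, 1, t, 33, 35)}
Projecting to F, E, B, G: {(1, 29, 14, k), (1, 29, 22, k), (1, 29, 35, k)}
Set difference of the two operands is {(1, 29, 14, k), (1, 29, 22, k), (1, 29, 35, k)}.
Projecting to G, B: {(k, 14), (k, 22), (k, 35)}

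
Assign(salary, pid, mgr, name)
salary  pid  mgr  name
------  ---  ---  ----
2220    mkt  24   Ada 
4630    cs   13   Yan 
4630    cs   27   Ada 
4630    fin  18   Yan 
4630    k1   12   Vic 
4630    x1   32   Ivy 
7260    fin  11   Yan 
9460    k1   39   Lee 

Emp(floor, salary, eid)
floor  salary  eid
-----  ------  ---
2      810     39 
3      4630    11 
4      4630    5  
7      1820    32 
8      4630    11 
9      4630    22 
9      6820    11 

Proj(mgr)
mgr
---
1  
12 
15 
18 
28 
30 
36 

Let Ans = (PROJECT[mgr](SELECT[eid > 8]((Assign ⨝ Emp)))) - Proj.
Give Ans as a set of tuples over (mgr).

{13, 27, 32}

Assign ⋈ Emp (natural join on salary): {(4630, cs, 13, Yan, 3, 11), (4630, cs, 13, Yan, 4, 5), (4630, cs, 13, Yan, 8, 11), (4630, cs, 13, Yan, 9, 22), (4630, cs, 27, Ada, 3, 11), (4630, cs, 27, Ada, 4, 5), (4630, cs, 27, Ada, 8, 11), (4630, cs, 27, Ada, 9, 22), (4630, fin, 18, Yan, 3, 11), (4630, fin, 18, Yan, 4, 5), (4630, fin, 18, Yan, 8, 11), (4630, fin, 18, Yan, 9, 22), (4630, k1, 12, Vic, 3, 11), (4630, k1, 12, Vic, 4, 5), (4630, k1, 12, Vic, 8, 11), (4630, k1, 12, Vic, 9, 22), (4630, x1, 32, Ivy, 3, 11), (4630, x1, 32, Ivy, 4, 5), (4630, x1, 32, Ivy, 8, 11), (4630, x1, 32, Ivy, 9, 22)}
Selection eid > 8: {(4630, cs, 13, Yan, 3, 11), (4630, cs, 13, Yan, 8, 11), (4630, cs, 13, Yan, 9, 22), (4630, cs, 27, Ada, 3, 11), (4630, cs, 27, Ada, 8, 11), (4630, cs, 27, Ada, 9, 22), (4630, fin, 18, Yan, 3, 11), (4630, fin, 18, Yan, 8, 11), (4630, fin, 18, Yan, 9, 22), (4630, k1, 12, Vic, 3, 11), (4630, k1, 12, Vic, 8, 11), (4630, k1, 12, Vic, 9, 22), (4630, x1, 32, Ivy, 3, 11), (4630, x1, 32, Ivy, 8, 11), (4630, x1, 32, Ivy, 9, 22)}
π[mgr]: project onto (mgr) (10 duplicate(s) eliminated) → {12, 13, 18, 27, 32}
Set difference of the two operands is {13, 27, 32}.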